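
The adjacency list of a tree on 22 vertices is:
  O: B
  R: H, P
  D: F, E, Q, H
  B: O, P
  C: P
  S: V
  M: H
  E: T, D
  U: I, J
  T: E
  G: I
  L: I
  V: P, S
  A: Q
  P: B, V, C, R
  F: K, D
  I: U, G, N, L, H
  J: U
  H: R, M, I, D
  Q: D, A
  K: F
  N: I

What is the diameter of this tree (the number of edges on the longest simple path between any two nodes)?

7

BFS from O reaches J last, at distance 7; BFS from J confirms no node is farther.
Path: O-B-P-R-H-I-U-J.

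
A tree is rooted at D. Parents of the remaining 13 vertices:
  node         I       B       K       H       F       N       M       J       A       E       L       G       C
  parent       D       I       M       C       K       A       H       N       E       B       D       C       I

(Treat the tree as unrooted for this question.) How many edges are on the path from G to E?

4

G - C - I - B - E: 4 edges.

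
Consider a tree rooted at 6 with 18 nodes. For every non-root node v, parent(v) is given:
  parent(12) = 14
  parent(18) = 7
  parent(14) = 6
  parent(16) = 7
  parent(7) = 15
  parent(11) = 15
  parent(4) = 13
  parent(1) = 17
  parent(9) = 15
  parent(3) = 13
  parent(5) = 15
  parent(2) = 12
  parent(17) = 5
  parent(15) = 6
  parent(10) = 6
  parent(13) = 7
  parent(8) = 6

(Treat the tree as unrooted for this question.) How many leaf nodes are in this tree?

10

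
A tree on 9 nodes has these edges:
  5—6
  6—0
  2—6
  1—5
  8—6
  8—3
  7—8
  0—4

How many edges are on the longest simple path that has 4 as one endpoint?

4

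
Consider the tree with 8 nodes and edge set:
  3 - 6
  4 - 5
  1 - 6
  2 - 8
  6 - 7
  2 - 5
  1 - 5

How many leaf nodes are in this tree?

4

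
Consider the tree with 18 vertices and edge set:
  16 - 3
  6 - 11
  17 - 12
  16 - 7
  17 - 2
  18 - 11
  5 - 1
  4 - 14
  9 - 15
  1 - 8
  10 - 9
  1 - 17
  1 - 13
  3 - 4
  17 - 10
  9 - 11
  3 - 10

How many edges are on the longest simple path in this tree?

6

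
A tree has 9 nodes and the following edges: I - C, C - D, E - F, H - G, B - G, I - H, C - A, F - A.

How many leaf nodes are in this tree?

3

The leaves are B, D, E.
That is 3 leaves.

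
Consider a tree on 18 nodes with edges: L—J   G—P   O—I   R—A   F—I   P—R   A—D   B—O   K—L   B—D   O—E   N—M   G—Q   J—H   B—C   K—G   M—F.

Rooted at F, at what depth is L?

10

F – I – O – B – D – A – R – P – G – K – L — 10 edges.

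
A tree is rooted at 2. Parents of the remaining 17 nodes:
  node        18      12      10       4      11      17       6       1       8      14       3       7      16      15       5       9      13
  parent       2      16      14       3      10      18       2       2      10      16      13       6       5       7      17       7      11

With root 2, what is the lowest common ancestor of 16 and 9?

2

Ancestors of 16 (toward the root): 16, 5, 17, 18, 2.
Ancestors of 9: 9, 7, 6, 2.
The deepest node appearing in both lists is 2.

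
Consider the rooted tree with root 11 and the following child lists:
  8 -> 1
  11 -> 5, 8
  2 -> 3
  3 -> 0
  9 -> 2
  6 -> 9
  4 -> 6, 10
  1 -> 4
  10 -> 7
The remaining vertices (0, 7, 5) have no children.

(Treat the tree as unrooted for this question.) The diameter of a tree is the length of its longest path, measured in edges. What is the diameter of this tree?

9

BFS from 0 reaches 5 last, at distance 9; BFS from 5 confirms no node is farther.
Path: 0 – 3 – 2 – 9 – 6 – 4 – 1 – 8 – 11 – 5.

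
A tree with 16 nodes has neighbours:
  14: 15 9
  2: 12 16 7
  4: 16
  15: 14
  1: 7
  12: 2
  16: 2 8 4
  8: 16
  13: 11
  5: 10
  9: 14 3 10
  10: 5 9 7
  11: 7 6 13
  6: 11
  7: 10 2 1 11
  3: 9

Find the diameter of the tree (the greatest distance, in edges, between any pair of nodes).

BFS from 15 reaches 8 last, at distance 7; BFS from 8 confirms no node is farther.
Path: 15–14–9–10–7–2–16–8.

7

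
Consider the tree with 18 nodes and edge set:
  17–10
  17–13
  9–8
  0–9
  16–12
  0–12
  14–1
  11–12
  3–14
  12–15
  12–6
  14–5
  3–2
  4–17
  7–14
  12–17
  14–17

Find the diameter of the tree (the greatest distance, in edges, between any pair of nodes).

7

Starting from 2, a farthest node is 8 at distance 7.
One longest path: 2 - 3 - 14 - 17 - 12 - 0 - 9 - 8.
So the diameter is 7.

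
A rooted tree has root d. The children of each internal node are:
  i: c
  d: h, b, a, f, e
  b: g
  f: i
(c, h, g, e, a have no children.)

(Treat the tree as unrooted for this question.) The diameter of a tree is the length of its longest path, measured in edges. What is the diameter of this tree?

Starting from c, a farthest node is g at distance 5.
One longest path: c – i – f – d – b – g.
So the diameter is 5.

5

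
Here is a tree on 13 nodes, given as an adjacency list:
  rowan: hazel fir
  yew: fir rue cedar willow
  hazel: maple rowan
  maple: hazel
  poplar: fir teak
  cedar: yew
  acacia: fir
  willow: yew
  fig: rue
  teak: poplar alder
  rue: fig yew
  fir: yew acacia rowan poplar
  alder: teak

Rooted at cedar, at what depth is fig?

3

Path from cedar to fig: cedar → yew → rue → fig, which has 3 edges.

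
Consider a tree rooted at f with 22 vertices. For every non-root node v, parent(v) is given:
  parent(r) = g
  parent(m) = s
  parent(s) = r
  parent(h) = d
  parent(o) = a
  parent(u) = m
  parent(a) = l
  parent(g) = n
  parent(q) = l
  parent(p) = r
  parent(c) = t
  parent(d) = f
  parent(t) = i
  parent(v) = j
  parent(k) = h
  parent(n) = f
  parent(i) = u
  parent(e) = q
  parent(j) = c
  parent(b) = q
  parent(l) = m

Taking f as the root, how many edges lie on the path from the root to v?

Climbing from v to the root: v–j–c–t–i–u–m–s–r–g–n–f. That's 11 steps.

11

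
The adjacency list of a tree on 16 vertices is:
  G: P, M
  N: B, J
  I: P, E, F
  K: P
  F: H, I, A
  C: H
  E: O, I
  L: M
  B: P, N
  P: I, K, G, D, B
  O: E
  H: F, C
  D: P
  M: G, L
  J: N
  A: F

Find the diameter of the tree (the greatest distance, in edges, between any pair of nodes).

7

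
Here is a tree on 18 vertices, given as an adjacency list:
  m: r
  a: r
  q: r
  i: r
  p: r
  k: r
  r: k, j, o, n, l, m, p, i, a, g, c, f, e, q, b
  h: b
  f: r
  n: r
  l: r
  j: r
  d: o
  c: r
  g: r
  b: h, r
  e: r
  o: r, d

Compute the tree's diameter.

4

BFS from d reaches h last, at distance 4; BFS from h confirms no node is farther.
Path: d – o – r – b – h.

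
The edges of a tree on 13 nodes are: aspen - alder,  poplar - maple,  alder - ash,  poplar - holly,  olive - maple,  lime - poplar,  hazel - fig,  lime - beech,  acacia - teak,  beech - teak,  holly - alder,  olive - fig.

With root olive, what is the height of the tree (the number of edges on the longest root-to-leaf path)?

6

A deepest node is acacia, reached by olive–maple–poplar–lime–beech–teak–acacia.
That path has 6 edges, so the height is 6.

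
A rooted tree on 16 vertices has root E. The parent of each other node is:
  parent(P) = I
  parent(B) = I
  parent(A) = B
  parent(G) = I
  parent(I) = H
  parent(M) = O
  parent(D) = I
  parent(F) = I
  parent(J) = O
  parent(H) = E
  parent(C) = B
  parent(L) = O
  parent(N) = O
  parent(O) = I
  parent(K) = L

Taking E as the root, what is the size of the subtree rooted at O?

The subtree rooted at O contains: O, M, L, J, N, K — 6 nodes.

6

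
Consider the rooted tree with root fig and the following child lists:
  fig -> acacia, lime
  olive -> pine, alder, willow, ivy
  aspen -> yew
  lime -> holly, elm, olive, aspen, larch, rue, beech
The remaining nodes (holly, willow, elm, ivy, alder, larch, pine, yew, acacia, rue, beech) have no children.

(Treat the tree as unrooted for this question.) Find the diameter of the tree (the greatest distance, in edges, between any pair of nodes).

4

BFS from alder reaches acacia last, at distance 4; BFS from acacia confirms no node is farther.
Path: alder–olive–lime–fig–acacia.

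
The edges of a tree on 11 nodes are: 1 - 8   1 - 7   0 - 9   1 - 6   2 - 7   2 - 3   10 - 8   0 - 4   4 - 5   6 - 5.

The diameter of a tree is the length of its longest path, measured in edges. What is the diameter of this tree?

8

A longest path is 3 - 2 - 7 - 1 - 6 - 5 - 4 - 0 - 9, with 8 edges.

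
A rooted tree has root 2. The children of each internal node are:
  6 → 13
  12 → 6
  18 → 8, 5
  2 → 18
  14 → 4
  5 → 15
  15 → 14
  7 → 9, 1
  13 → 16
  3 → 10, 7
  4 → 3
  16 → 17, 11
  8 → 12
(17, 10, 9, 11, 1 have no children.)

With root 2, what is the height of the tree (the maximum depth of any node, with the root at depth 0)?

8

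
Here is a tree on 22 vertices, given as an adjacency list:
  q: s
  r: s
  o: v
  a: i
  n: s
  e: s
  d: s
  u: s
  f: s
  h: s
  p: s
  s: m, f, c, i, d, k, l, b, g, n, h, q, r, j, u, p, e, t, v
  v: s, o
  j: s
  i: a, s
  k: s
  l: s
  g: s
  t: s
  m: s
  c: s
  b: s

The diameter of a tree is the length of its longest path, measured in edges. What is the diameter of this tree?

Starting from a, a farthest node is o at distance 4.
One longest path: a – i – s – v – o.
So the diameter is 4.

4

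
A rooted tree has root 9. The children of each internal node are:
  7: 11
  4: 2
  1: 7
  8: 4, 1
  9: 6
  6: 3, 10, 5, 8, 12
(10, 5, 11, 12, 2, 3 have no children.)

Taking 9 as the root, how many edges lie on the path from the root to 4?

3

Climbing from 4 to the root: 4 – 8 – 6 – 9. That's 3 steps.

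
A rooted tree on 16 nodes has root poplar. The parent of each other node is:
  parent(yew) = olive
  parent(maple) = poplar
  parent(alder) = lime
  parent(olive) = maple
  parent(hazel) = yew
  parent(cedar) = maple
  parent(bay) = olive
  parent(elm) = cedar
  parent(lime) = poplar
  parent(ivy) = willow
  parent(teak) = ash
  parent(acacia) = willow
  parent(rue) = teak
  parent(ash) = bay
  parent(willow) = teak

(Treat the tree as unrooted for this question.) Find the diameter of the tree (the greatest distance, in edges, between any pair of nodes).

A longest path is acacia–willow–teak–ash–bay–olive–maple–poplar–lime–alder, with 9 edges.

9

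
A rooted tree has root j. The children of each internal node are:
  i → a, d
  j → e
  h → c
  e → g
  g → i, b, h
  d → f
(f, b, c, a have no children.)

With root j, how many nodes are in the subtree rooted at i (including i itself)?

The subtree rooted at i contains: i, a, d, f — 4 nodes.

4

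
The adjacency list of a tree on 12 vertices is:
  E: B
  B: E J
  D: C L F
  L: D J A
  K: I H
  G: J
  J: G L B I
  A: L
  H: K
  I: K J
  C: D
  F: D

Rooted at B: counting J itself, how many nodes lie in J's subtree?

J's subtree: {J, L, G, I, D, A, K, C, F, H}, size 10.

10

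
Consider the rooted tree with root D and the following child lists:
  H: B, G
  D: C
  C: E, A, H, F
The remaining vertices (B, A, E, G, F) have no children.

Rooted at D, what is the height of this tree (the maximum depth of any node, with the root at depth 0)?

3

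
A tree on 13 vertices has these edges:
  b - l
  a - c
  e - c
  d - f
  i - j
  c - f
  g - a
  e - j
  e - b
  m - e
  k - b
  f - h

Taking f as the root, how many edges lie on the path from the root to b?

Path from f to b: f – c – e – b, which has 3 edges.

3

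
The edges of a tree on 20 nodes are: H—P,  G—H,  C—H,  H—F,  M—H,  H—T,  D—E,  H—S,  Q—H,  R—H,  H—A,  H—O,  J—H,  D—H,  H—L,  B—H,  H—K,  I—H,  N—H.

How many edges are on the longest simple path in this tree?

3

Starting from E, a farthest node is J at distance 3.
One longest path: E - D - H - J.
So the diameter is 3.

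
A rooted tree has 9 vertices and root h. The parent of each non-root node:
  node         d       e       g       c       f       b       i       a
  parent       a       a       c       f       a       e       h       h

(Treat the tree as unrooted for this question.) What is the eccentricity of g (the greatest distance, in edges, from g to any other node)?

5

Distances from g peak at 5, attained at b (i also at distance 5).
g–c–f–a–e–b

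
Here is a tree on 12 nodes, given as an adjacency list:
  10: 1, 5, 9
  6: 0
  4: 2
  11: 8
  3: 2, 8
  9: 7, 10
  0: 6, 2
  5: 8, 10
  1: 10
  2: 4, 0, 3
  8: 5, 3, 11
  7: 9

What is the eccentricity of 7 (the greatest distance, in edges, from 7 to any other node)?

A farthest node from 7 is 6.
The path 7-9-10-5-8-3-2-0-6 has 8 edges.

8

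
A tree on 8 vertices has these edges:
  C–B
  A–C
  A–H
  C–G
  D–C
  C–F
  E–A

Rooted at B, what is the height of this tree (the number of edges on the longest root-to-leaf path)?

E sits deepest: B – C – A – E — 3 edges from the root.

3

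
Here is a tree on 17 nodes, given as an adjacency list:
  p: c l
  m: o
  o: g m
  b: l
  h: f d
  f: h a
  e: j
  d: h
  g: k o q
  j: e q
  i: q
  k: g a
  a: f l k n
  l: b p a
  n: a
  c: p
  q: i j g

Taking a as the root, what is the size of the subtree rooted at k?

Descendants of k (including itself): k, g, q, o, j, i, m, e. That's 8.

8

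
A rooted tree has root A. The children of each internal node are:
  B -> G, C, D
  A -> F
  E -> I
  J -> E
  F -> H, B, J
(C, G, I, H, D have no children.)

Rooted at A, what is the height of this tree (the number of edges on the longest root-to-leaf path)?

4

The longest root-to-leaf path is A – F – J – E – I (4 edges).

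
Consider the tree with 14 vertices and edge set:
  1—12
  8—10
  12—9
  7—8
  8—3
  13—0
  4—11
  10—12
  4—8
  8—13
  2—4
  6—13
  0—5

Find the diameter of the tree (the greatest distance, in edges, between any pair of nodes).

6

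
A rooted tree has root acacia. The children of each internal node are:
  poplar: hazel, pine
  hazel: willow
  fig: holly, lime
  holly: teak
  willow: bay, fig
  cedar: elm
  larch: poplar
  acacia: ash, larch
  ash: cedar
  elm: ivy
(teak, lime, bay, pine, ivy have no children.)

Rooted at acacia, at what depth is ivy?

Climbing from ivy to the root: ivy – elm – cedar – ash – acacia. That's 4 steps.

4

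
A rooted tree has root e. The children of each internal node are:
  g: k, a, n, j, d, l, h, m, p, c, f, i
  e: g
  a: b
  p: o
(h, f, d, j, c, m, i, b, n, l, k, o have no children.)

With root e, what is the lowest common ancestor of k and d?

k's ancestor chain is k, g, e and d's is d, g, e; they first meet at g.

g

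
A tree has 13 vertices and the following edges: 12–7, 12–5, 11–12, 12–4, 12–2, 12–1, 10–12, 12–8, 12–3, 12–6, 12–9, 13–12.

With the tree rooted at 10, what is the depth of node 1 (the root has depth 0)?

2

10–12–1 — 2 edges.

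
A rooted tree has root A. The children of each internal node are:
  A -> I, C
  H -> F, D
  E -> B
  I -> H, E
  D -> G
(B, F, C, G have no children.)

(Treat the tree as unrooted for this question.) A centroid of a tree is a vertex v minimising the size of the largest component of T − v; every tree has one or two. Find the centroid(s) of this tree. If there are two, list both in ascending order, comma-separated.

I

Removing I splits the tree into components of sizes 4, 2, 2; the largest is 4 ≤ ⌊9/2⌋ = 4.
Every other node leaves some component of size > 4, so the centroid is unique.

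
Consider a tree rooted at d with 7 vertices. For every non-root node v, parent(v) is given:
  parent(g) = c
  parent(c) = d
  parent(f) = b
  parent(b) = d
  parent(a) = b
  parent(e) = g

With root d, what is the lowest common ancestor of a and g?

d

Path a→root: a b d; path g→root: g c d.
First common node: d.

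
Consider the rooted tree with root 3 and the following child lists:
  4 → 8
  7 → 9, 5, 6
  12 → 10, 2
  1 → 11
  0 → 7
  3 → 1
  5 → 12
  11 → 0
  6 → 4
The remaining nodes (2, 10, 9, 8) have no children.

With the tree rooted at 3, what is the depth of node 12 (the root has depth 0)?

Path from 3 to 12: 3 – 1 – 11 – 0 – 7 – 5 – 12, which has 6 edges.

6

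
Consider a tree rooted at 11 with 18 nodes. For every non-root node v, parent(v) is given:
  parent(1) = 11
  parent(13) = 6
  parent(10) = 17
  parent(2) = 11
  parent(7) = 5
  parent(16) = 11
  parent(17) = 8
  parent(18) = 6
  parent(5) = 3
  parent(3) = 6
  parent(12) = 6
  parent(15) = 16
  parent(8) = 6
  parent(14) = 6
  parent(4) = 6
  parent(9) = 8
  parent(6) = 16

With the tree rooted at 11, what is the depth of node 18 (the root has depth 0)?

Path from 11 to 18: 11–16–6–18, which has 3 edges.

3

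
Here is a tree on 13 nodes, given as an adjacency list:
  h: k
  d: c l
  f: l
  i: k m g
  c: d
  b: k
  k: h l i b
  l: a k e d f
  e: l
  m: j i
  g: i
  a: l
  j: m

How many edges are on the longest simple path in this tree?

BFS from c reaches j last, at distance 6; BFS from j confirms no node is farther.
Path: c-d-l-k-i-m-j.

6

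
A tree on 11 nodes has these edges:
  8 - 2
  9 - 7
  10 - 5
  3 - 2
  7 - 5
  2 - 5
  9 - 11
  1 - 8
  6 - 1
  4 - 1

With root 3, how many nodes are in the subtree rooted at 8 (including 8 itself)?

8's subtree: {8, 1, 4, 6}, size 4.

4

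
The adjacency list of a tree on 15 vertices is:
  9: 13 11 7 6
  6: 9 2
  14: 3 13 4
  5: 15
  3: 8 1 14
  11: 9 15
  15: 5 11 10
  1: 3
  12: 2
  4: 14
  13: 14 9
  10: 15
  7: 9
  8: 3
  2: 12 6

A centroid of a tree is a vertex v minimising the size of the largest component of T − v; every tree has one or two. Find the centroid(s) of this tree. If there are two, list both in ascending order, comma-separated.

If 9 is removed the pieces have sizes 6, 4, 3, 1, all ≤ ⌊15/2⌋ = 7.
No neighbour of 9 does as well, so 9 is the unique centroid.

9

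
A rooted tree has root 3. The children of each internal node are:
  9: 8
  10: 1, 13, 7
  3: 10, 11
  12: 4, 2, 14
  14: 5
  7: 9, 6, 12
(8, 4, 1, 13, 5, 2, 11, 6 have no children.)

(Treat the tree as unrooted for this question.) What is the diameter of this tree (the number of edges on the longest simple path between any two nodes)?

6

Starting from 11, a farthest node is 5 at distance 6.
One longest path: 11-3-10-7-12-14-5.
So the diameter is 6.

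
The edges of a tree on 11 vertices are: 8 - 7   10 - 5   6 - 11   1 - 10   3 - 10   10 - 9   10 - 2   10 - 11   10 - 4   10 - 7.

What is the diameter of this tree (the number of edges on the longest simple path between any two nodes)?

4

BFS from 8 reaches 6 last, at distance 4; BFS from 6 confirms no node is farther.
Path: 8 - 7 - 10 - 11 - 6.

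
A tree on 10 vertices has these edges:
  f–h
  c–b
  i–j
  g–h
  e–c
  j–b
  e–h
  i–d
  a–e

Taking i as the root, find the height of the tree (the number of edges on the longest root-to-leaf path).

6

g sits deepest: i–j–b–c–e–h–g — 6 edges from the root.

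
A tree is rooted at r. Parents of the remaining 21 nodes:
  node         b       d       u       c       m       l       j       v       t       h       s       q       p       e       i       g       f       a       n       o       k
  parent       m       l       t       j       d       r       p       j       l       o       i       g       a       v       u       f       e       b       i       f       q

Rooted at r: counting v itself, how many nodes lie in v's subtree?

8

v's subtree: {v, e, f, o, g, h, q, k}, size 8.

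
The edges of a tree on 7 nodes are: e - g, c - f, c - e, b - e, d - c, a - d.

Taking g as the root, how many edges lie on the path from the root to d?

Climbing from d to the root: d → c → e → g. That's 3 steps.

3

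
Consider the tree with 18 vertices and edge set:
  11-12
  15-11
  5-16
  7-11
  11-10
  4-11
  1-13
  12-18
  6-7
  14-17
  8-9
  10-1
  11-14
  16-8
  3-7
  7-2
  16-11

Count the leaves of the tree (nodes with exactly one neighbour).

Exactly 10 nodes have a single neighbour: 2, 3, 4, 5, 6, 9, 13, 15, 17, 18.

10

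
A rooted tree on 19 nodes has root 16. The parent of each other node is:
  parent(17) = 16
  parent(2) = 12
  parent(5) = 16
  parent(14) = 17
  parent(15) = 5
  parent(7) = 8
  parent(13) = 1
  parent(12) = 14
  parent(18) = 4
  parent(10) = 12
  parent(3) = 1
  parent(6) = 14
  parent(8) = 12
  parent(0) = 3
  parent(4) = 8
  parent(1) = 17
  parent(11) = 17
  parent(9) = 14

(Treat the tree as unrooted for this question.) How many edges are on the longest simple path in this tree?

A longest path is 0 - 3 - 1 - 17 - 14 - 12 - 8 - 4 - 18, with 8 edges.

8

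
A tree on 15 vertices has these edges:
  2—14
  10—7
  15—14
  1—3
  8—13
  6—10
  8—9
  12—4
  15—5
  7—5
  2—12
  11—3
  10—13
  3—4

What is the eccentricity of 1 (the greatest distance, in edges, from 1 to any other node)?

A farthest node from 1 is 9.
The path 1–3–4–12–2–14–15–5–7–10–13–8–9 has 12 edges.

12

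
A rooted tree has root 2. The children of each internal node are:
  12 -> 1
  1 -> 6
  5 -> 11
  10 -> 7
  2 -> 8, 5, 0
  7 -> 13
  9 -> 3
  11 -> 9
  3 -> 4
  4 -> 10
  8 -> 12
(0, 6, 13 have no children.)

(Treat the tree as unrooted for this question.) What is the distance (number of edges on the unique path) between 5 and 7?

6

The path is 5–11–9–3–4–10–7, which has 6 edges.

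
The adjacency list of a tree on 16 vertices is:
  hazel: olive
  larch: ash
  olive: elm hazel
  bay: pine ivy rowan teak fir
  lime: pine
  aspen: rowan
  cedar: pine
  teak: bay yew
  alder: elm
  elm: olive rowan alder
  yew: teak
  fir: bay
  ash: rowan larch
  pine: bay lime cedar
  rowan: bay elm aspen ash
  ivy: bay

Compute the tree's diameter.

Starting from lime, a farthest node is hazel at distance 6.
One longest path: lime - pine - bay - rowan - elm - olive - hazel.
So the diameter is 6.

6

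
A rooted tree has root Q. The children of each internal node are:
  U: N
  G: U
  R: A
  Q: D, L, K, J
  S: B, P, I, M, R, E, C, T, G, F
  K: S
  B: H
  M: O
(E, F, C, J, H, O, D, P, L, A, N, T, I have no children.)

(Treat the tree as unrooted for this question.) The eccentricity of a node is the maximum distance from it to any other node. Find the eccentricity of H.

5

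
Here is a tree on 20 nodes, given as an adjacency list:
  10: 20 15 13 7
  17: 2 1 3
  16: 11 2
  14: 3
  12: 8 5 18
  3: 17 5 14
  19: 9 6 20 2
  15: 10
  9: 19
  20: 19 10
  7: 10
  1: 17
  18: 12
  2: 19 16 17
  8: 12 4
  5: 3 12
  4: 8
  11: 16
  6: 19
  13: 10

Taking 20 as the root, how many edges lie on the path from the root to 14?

20 – 19 – 2 – 17 – 3 – 14 — 5 edges.

5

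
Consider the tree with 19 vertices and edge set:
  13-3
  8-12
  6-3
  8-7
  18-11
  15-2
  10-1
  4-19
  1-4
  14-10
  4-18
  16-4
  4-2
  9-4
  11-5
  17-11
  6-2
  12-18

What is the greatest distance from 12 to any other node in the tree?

6

A farthest node from 12 is 13.
The path 12–18–4–2–6–3–13 has 6 edges.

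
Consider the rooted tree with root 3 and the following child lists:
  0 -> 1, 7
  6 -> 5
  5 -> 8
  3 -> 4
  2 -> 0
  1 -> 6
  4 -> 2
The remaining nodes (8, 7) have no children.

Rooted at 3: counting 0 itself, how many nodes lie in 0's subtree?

6

The subtree rooted at 0 contains: 0, 1, 7, 6, 5, 8 — 6 nodes.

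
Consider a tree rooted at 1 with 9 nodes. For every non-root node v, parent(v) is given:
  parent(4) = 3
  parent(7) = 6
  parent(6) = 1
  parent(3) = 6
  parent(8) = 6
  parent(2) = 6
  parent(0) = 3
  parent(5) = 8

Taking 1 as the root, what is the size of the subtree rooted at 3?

The subtree rooted at 3 contains: 3, 4, 0 — 3 nodes.

3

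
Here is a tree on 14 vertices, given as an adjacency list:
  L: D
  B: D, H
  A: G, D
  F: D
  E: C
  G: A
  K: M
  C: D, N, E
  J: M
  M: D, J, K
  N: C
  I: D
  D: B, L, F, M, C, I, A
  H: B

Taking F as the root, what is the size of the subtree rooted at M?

3

Descendants of M (including itself): M, J, K. That's 3.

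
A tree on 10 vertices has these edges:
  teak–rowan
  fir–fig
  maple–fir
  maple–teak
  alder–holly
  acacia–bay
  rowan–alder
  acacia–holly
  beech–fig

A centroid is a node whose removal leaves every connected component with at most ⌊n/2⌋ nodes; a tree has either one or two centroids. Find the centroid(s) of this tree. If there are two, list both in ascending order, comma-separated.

If teak is removed the pieces have sizes 5, 4, all ≤ ⌊10/2⌋ = 5.
Its neighbour rowan also leaves a largest component of size 5, so both are centroids.

rowan, teak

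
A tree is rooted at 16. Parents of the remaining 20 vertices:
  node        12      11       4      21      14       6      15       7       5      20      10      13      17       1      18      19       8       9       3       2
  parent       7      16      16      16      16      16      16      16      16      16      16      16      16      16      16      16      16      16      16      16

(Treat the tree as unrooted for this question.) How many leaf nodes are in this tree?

19

Degree-1 nodes: 1, 2, 3, 4, 5, 6, 8, 9, 10, 11, 12, 13, 14, 15, 17, 18, 19, 20, 21 — 19 of them.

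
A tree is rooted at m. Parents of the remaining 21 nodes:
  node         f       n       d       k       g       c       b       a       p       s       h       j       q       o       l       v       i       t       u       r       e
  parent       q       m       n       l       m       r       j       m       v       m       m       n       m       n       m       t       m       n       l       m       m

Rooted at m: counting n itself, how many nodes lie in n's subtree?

8

n's subtree: {n, t, o, j, d, v, b, p}, size 8.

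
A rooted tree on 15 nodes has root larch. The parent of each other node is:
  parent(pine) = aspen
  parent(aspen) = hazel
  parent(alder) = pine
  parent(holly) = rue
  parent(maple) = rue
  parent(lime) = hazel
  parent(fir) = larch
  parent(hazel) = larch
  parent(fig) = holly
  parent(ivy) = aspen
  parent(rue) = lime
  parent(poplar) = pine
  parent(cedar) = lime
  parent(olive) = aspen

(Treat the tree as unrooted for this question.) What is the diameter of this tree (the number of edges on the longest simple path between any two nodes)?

Starting from fig, a farthest node is alder at distance 7.
One longest path: fig-holly-rue-lime-hazel-aspen-pine-alder.
So the diameter is 7.

7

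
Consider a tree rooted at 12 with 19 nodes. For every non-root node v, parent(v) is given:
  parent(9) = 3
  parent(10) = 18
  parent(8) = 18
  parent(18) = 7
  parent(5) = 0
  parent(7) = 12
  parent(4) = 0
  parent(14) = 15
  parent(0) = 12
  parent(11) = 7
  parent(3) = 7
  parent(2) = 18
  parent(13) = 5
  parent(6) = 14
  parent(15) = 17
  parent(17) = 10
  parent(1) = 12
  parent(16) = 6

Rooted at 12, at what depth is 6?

Climbing from 6 to the root: 6–14–15–17–10–18–7–12. That's 7 steps.

7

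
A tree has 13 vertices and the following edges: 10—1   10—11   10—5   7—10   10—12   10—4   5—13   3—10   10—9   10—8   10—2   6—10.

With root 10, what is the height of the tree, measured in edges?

A deepest node is 13, reached by 10–5–13.
That path has 2 edges, so the height is 2.

2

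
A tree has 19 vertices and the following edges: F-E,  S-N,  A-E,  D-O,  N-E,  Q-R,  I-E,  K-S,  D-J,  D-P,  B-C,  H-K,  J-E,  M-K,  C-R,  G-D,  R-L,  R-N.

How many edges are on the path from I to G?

4

Walking from I: I – E – J – D – G. Length 4.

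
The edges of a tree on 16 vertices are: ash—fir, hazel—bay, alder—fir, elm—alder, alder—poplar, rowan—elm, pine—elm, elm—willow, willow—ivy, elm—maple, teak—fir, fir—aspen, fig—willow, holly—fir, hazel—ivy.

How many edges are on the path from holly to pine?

Walking from holly: holly - fir - alder - elm - pine. Length 4.

4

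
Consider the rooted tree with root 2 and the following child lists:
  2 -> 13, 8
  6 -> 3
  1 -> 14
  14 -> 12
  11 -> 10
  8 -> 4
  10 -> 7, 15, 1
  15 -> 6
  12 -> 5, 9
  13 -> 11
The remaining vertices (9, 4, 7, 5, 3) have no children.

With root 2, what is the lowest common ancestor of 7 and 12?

10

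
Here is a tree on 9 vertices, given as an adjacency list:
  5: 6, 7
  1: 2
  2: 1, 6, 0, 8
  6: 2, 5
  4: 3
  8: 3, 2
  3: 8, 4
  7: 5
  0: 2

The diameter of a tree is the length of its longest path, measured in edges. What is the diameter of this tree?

6

Starting from 7, a farthest node is 4 at distance 6.
One longest path: 7-5-6-2-8-3-4.
So the diameter is 6.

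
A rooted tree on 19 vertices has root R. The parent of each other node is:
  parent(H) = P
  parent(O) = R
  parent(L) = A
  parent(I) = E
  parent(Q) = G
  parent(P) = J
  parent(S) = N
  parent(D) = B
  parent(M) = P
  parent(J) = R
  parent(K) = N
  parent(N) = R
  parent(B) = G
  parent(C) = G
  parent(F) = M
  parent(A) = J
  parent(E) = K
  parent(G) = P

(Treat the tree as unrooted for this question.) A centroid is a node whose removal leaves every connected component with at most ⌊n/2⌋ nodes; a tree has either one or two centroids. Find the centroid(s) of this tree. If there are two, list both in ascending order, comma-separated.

J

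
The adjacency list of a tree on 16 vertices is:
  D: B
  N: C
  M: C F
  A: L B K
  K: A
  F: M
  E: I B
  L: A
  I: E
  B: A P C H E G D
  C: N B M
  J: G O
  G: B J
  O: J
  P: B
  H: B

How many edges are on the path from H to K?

3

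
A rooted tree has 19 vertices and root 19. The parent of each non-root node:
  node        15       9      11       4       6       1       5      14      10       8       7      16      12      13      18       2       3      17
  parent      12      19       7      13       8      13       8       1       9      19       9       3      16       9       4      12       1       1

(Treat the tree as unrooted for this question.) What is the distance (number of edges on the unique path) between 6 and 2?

9

The path is 6 – 8 – 19 – 9 – 13 – 1 – 3 – 16 – 12 – 2, which has 9 edges.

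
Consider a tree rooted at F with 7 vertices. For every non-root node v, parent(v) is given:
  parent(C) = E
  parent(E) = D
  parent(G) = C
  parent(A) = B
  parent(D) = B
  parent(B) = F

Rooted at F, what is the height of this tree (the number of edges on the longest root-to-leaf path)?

The longest root-to-leaf path is F → B → D → E → C → G (5 edges).

5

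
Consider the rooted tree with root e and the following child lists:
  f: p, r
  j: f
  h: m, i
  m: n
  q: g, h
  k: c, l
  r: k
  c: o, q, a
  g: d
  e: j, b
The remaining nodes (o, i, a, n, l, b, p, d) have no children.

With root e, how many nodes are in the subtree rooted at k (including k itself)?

k's subtree: {k, c, l, q, o, a, g, h, d, i, m, n}, size 12.

12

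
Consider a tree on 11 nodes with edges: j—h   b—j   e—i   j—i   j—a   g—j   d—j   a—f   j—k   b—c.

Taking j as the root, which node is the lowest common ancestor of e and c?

j

e's ancestor chain is e, i, j and c's is c, b, j; they first meet at j.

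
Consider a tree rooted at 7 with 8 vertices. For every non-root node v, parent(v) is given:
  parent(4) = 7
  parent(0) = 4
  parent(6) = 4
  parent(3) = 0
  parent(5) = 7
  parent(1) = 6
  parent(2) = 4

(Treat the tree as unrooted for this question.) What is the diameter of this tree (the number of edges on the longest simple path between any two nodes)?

4

A longest path is 1 – 6 – 4 – 7 – 5, with 4 edges.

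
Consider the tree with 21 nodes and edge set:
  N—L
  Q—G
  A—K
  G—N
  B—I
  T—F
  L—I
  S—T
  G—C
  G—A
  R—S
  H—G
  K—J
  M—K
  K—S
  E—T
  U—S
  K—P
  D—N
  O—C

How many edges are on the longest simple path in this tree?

9

Starting from B, a farthest node is E at distance 9.
One longest path: B - I - L - N - G - A - K - S - T - E.
So the diameter is 9.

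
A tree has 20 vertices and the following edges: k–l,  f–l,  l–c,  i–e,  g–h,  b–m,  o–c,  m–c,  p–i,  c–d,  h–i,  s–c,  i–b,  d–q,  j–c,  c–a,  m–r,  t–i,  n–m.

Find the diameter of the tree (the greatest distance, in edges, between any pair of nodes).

Starting from g, a farthest node is f at distance 7.
One longest path: g - h - i - b - m - c - l - f.
So the diameter is 7.

7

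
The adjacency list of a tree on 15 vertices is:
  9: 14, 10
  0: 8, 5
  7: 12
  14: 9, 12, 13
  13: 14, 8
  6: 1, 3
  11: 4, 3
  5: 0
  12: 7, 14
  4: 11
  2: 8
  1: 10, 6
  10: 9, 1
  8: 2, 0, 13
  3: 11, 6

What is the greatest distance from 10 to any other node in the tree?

The node farthest from 10 is 5, via 10-9-14-13-8-0-5 — 6 edges.

6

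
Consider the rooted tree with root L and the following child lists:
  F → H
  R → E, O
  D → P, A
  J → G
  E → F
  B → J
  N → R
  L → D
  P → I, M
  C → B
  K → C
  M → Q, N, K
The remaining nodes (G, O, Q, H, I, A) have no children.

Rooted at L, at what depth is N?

4

L–D–P–M–N — 4 edges.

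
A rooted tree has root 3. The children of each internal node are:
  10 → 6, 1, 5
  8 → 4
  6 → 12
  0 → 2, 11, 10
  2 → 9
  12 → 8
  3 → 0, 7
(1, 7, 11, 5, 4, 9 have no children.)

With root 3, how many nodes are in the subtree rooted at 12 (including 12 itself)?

3

Descendants of 12 (including itself): 12, 8, 4. That's 3.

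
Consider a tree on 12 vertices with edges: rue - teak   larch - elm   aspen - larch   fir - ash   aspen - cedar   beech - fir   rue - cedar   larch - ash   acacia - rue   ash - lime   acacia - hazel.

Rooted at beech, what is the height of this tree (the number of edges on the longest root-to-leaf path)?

8

The longest root-to-leaf path is beech–fir–ash–larch–aspen–cedar–rue–acacia–hazel (8 edges).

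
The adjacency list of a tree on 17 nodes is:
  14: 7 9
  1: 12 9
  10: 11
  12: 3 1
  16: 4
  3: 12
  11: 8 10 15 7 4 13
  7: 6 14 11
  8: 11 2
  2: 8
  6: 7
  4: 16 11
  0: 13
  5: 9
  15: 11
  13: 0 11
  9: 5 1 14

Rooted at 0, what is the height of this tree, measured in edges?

8

The longest root-to-leaf path is 0–13–11–7–14–9–1–12–3 (8 edges).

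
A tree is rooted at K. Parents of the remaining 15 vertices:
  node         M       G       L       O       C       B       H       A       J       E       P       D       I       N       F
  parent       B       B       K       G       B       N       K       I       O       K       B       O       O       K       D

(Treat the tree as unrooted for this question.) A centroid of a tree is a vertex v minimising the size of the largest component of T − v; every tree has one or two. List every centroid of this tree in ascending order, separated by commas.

Removing B splits the tree into components of sizes 7, 5, 1, 1, 1; the largest is 7 ≤ ⌊16/2⌋ = 8.
Every other node leaves some component of size > 8, so the centroid is unique.

B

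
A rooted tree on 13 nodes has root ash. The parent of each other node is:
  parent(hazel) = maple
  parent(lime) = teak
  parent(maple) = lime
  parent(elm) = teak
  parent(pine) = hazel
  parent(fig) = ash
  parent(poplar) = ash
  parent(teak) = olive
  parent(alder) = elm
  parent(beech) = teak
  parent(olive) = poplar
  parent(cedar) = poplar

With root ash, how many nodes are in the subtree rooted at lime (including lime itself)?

Descendants of lime (including itself): lime, maple, hazel, pine. That's 4.

4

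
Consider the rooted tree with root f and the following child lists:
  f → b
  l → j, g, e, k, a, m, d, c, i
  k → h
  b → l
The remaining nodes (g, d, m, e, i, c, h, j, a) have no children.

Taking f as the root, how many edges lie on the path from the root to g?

3

f → b → l → g — 3 edges.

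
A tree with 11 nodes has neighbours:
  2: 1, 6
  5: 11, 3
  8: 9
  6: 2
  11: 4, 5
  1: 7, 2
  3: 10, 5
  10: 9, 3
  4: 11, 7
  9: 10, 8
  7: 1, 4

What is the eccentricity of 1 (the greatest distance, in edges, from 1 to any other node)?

Distances from 1 peak at 8, attained at 8.
1–7–4–11–5–3–10–9–8

8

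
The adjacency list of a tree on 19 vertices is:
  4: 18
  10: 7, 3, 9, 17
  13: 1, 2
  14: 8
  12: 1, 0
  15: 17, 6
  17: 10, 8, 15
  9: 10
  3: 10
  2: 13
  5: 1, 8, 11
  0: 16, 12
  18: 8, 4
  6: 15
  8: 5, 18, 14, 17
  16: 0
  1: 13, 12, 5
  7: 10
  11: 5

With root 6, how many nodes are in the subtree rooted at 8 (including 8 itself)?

The subtree rooted at 8 contains: 8, 18, 5, 14, 4, 1, 11, 13, 12, 2, 0, 16 — 12 nodes.

12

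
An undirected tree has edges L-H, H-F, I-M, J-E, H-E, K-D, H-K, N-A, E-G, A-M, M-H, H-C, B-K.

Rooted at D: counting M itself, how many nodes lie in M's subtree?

4

M's subtree: {M, I, A, N}, size 4.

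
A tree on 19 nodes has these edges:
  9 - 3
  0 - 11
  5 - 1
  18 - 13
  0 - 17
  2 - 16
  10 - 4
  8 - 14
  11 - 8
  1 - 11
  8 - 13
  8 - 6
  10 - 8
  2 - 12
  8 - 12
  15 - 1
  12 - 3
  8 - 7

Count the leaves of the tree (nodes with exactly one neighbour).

10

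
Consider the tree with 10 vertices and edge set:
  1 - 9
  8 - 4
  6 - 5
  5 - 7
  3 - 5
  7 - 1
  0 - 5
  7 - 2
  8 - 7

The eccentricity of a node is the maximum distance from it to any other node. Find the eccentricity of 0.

A farthest node from 0 is 9 (4 also at distance 4).
The path 0 – 5 – 7 – 1 – 9 has 4 edges.

4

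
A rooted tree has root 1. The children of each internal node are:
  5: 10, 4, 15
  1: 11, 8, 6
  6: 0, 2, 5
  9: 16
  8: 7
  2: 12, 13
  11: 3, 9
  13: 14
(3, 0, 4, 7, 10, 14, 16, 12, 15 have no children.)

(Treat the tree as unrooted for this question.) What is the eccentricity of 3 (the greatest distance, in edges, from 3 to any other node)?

A farthest node from 3 is 14.
The path 3-11-1-6-2-13-14 has 6 edges.

6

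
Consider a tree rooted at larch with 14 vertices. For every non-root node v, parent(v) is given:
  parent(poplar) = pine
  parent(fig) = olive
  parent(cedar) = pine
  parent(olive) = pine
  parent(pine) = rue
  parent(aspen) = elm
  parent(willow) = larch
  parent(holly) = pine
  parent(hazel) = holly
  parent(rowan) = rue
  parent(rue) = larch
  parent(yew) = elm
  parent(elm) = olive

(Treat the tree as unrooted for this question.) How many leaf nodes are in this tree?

Degree-1 nodes: aspen, cedar, fig, hazel, poplar, rowan, willow, yew — 8 of them.

8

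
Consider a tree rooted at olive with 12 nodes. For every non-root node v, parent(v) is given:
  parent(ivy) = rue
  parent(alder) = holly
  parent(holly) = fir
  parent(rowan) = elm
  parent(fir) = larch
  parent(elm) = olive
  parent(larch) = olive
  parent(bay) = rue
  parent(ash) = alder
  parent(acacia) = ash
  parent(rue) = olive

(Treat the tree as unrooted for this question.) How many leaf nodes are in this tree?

4

Exactly 4 nodes have a single neighbour: acacia, bay, ivy, rowan.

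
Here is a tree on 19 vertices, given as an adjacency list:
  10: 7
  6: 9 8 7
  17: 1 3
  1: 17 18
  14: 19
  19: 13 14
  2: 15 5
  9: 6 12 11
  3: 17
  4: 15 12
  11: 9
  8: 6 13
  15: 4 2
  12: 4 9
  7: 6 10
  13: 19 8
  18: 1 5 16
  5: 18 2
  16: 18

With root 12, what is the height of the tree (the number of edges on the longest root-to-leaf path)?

8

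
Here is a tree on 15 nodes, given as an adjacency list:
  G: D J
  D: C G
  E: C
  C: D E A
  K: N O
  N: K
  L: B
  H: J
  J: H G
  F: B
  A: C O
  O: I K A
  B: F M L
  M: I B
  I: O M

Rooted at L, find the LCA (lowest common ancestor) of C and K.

Path C→root: C A O I M B L; path K→root: K O I M B L.
First common node: O.

O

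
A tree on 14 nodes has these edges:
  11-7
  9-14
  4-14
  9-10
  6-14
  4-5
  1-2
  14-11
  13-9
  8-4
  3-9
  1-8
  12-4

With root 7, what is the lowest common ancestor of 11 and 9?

11

Path 11→root: 11 7; path 9→root: 9 14 11 7.
First common node: 11.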